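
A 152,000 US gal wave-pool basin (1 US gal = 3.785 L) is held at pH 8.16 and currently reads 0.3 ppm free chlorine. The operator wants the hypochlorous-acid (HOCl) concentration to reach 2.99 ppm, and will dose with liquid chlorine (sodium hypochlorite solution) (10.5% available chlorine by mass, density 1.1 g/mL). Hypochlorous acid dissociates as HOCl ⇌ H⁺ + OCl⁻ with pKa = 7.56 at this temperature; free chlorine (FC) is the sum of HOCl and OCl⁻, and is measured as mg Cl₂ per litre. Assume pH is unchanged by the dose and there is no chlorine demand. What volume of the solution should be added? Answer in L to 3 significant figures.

Volume: 152,000 US gal × 3.785 L/gal = 575,320 L.
[OCl⁻]/[HOCl] = 10^(pH − pKa) = 10^(8.16 − 7.56) = 3.981; fraction as HOCl = 1/(1 + 3.981) = 0.2008.
Free chlorine required for 2.99 ppm HOCl: 2.99 / 0.2008 = 14.89 ppm.
FC to add: 14.89 − 0.3 = 14.59 mg/L as Cl₂.
Cl₂ equivalent: 14.59 mg/L × 575,320 L = 8396 g.
Product at 10.5% available Cl: 8396 / 0.105 = 79,960 g.
Volume: 79,960 g ÷ 1.1 g/mL = 72,690 mL.

72.7 L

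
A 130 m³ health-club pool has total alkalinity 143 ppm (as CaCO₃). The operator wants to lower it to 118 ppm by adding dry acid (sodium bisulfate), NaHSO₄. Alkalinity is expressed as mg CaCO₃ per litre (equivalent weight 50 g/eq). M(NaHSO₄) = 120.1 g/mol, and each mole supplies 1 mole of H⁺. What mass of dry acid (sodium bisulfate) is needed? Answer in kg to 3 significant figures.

Volume: 130 m³ = 130,000 L.
Alkalinity to neutralize: (143 − 118) = 25 mg/L as CaCO₃ × 130,000 L = 3250 g as CaCO₃.
Equivalents of H⁺ required: 3250 ÷ 50 g/eq = 65 eq = 65 mol NaHSO₄.
Mass of NaHSO₄: 65 × 120.1 = 7806 g.

7.81 kg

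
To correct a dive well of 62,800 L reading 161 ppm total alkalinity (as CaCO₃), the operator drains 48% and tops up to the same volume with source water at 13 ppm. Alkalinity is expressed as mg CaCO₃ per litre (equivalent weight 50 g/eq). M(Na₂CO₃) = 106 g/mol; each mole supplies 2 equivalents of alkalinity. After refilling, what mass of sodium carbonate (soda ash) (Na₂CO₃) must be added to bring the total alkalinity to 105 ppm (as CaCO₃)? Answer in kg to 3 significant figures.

1.00 kg

After draining 48% and refilling: 161 × 0.52 + 13 × 0.48 = 89.96 ppm.
Deficit to target: 105 − 89.96 = 15.04 mg/L.
As CaCO₃: 15.04 mg/L × 62,800 L = 944.5 g; ÷ 50 g/eq ÷ 2 = 9.445 mol Na₂CO₃.
Mass: 9.445 × 106 = 1001 g.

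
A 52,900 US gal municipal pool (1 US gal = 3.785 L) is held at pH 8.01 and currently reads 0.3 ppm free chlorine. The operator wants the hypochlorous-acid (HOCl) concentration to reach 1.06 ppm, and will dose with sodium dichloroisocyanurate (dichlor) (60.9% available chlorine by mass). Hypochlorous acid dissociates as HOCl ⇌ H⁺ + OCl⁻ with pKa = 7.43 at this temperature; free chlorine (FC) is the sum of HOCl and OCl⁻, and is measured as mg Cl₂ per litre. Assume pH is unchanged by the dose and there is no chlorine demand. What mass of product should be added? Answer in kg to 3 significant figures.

Volume: 52,900 US gal × 3.785 L/gal = 200,226 L.
[OCl⁻]/[HOCl] = 10^(pH − pKa) = 10^(8.01 − 7.43) = 3.802; fraction as HOCl = 1/(1 + 3.802) = 0.2083.
Free chlorine required for 1.06 ppm HOCl: 1.06 / 0.2083 = 5.09 ppm.
FC to add: 5.09 − 0.3 = 4.79 mg/L as Cl₂.
Cl₂ equivalent: 4.79 mg/L × 200,226 L = 959.1 g.
Product at 60.9% available Cl: 959.1 / 0.609 = 1575 g.

1.57 kg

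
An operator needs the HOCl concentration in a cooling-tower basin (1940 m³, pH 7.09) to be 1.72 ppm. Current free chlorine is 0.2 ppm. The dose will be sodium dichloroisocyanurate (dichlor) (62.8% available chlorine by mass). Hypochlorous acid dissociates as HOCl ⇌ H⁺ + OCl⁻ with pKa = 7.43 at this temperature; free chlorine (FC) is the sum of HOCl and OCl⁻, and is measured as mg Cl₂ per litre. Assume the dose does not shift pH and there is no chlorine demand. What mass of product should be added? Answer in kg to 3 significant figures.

Volume: 1940 m³ = 1,940,000 L.
[OCl⁻]/[HOCl] = 10^(pH − pKa) = 10^(7.09 − 7.43) = 0.4571; fraction as HOCl = 1/(1 + 0.4571) = 0.6863.
Free chlorine required for 1.72 ppm HOCl: 1.72 / 0.6863 = 2.506 ppm.
FC to add: 2.506 − 0.2 = 2.306 mg/L as Cl₂.
Cl₂ equivalent: 2.306 mg/L × 1,940,000 L = 4474 g.
Product at 62.8% available Cl: 4474 / 0.628 = 7124 g.

7.12 kg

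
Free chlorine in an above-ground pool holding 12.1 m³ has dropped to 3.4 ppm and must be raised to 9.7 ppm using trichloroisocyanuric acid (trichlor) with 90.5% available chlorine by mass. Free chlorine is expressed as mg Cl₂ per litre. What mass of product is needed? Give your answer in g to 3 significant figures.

84.2 g

Volume: 12.1 m³ = 12,100 L.
Chlorine deficit: 9.7 − 3.4 = 6.3 ppm = 6.3 mg/L as Cl₂.
Cl₂ equivalent needed: 6.3 mg/L × 12,100 L = 76,230 mg = 76.23 g.
Product at 90.5% available chlorine: 76.23 / 0.905 = 84.23 g.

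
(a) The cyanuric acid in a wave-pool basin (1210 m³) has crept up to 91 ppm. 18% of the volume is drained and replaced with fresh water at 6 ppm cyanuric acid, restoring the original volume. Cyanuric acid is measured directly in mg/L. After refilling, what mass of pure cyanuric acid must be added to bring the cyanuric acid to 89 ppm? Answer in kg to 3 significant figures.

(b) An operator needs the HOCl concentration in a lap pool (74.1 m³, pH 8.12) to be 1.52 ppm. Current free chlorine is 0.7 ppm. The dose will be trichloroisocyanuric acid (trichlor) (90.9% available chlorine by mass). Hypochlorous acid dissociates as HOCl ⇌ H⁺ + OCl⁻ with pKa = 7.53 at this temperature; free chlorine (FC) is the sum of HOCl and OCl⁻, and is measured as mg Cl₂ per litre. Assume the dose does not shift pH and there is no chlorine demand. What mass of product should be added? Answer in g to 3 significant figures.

(a) 16.1 kg; (b) 549 g

(a) Volume: 1210 m³ = 1,210,000 L.
(a) After draining 18% and refilling: 91 × 0.82 + 6 × 0.18 = 75.7 ppm.
(a) Deficit to target: 89 − 75.7 = 13.3 mg/L.
(a) Mass: 13.3 mg/L × 1,210,000 L = 16,090 g cyanuric acid.

(b) Volume: 74.1 m³ = 74,100 L.
(b) [OCl⁻]/[HOCl] = 10^(pH − pKa) = 10^(8.12 − 7.53) = 3.89; fraction as HOCl = 1/(1 + 3.89) = 0.2045.
(b) Free chlorine required for 1.52 ppm HOCl: 1.52 / 0.2045 = 7.433 ppm.
(b) FC to add: 7.433 − 0.7 = 6.733 mg/L as Cl₂.
(b) Cl₂ equivalent: 6.733 mg/L × 74,100 L = 499 g.
(b) Product at 90.9% available Cl: 499 / 0.909 = 548.9 g.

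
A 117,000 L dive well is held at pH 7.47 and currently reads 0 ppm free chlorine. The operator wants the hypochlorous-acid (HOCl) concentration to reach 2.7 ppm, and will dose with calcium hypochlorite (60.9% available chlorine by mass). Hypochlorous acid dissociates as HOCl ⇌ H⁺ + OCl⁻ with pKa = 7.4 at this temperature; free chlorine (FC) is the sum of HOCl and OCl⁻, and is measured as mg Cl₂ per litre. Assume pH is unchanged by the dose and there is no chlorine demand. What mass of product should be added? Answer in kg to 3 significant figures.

1.13 kg

[OCl⁻]/[HOCl] = 10^(pH − pKa) = 10^(7.47 − 7.4) = 1.175; fraction as HOCl = 1/(1 + 1.175) = 0.4598.
Free chlorine required for 2.7 ppm HOCl: 2.7 / 0.4598 = 5.872 ppm.
FC to add: 5.872 − 0 = 5.872 mg/L as Cl₂.
Cl₂ equivalent: 5.872 mg/L × 117,000 L = 687.1 g.
Product at 60.9% available Cl: 687.1 / 0.609 = 1128 g.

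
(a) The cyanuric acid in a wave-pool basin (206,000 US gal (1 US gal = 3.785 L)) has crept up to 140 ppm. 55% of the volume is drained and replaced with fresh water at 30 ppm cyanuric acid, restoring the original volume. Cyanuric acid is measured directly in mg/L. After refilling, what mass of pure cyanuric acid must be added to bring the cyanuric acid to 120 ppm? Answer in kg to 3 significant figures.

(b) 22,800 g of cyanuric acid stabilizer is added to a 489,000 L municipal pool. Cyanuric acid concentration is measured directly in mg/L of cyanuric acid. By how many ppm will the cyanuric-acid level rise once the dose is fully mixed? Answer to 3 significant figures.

(a) 31.6 kg; (b) 46.6 ppm

(a) Volume: 206,000 US gal × 3.785 L/gal = 779,710 L.
(a) After draining 55% and refilling: 140 × 0.45 + 30 × 0.55 = 79.5 ppm.
(a) Deficit to target: 120 − 79.5 = 40.5 mg/L.
(a) Mass: 40.5 mg/L × 779,710 L = 31,580 g cyanuric acid.

(b) Rise: 22,800 g / 489,000 L × 1000 = 46.63 mg/L.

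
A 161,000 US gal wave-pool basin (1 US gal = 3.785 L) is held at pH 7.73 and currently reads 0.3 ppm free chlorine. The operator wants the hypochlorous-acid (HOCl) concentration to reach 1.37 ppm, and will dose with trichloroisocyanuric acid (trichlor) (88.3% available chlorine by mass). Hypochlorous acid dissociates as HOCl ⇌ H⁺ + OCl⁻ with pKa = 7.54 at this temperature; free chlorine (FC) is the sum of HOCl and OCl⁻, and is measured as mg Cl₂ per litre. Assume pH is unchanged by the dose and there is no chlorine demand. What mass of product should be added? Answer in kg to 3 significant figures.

Volume: 161,000 US gal × 3.785 L/gal = 609,385 L.
[OCl⁻]/[HOCl] = 10^(pH − pKa) = 10^(7.73 − 7.54) = 1.549; fraction as HOCl = 1/(1 + 1.549) = 0.3923.
Free chlorine required for 1.37 ppm HOCl: 1.37 / 0.3923 = 3.492 ppm.
FC to add: 3.492 − 0.3 = 3.192 mg/L as Cl₂.
Cl₂ equivalent: 3.192 mg/L × 609,385 L = 1945 g.
Product at 88.3% available Cl: 1945 / 0.883 = 2203 g.

2.20 kg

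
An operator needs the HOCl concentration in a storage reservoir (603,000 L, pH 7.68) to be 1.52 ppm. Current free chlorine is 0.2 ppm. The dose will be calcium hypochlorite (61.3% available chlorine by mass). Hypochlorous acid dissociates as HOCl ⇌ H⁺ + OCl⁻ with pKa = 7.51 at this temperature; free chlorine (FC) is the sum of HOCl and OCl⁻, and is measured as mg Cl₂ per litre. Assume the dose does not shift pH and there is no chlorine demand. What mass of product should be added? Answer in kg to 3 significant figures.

3.51 kg

[OCl⁻]/[HOCl] = 10^(pH − pKa) = 10^(7.68 − 7.51) = 1.479; fraction as HOCl = 1/(1 + 1.479) = 0.4034.
Free chlorine required for 1.52 ppm HOCl: 1.52 / 0.4034 = 3.768 ppm.
FC to add: 3.768 − 0.2 = 3.568 mg/L as Cl₂.
Cl₂ equivalent: 3.568 mg/L × 603,000 L = 2152 g.
Product at 61.3% available Cl: 2152 / 0.613 = 3510 g.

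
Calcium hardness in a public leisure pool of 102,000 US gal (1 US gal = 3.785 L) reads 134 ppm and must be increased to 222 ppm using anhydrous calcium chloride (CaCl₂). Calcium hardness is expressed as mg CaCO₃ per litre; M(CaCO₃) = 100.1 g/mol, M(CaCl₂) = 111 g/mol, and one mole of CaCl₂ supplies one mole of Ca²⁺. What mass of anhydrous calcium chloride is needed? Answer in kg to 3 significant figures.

37.7 kg

Volume: 102,000 US gal × 3.785 L/gal = 386,070 L.
Hardness to add: (222 − 134) = 88 mg/L as CaCO₃ × 386,070 L = 33,970 g as CaCO₃.
Moles of Ca²⁺ (1 mol Ca²⁺ ≡ 1 mol CaCO₃): 33,970 / 100.1 g/mol = 339.4 mol.
Mass of CaCl₂: 339.4 × 111 = 37,670 g.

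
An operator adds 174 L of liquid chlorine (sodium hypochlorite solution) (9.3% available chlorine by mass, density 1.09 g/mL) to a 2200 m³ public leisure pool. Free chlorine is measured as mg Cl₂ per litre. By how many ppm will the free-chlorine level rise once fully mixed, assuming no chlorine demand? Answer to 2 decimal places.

8.02 ppm

Volume: 2200 m³ = 2,200,000 L.
Mass of solution: 174 L × 1000 mL/L × 1.09 g/mL = 189,700 g.
Available chlorine delivered: 189,700 g × 0.093 = 17,640 g as Cl₂.
Concentration rise: 17,640 g / 2,200,000 L = 8.017 mg/L = 8.02 ppm.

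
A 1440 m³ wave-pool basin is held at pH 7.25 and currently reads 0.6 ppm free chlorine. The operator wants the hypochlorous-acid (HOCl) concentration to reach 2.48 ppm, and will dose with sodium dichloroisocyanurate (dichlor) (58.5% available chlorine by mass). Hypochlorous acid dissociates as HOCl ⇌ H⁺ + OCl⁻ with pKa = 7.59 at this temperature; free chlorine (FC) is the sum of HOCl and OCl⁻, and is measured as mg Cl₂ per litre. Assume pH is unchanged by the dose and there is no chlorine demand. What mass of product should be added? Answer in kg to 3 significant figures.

7.42 kg

Volume: 1440 m³ = 1,440,000 L.
[OCl⁻]/[HOCl] = 10^(pH − pKa) = 10^(7.25 − 7.59) = 0.4571; fraction as HOCl = 1/(1 + 0.4571) = 0.6863.
Free chlorine required for 2.48 ppm HOCl: 2.48 / 0.6863 = 3.614 ppm.
FC to add: 3.614 − 0.6 = 3.014 mg/L as Cl₂.
Cl₂ equivalent: 3.014 mg/L × 1,440,000 L = 4340 g.
Product at 58.5% available Cl: 4340 / 0.585 = 7418 g.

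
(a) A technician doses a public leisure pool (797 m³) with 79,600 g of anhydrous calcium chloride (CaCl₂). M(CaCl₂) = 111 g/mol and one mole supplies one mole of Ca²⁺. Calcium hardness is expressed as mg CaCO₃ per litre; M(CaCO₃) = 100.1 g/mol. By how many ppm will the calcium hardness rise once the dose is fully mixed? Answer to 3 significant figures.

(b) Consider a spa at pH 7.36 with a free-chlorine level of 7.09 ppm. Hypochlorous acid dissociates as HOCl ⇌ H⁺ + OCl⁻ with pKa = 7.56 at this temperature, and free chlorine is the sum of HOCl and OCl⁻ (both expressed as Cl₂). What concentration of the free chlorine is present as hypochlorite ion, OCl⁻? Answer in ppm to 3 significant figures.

(a) 90.1 ppm; (b) 2.74 ppm

(a) Volume: 797 m³ = 797,000 L.
(a) Moles of Ca²⁺: 79,600 g ÷ 111 g/mol = 717.1 mol.
(a) As CaCO₃: 717.1 mol × 100.1 g/mol = 71,780 g.
(a) Rise: 71,780 g / 797,000 L × 1000 = 90.07 mg/L.

(b) [OCl⁻]/[HOCl] = 10^(pH − pKa) = 10^(7.36 − 7.56) = 10^-0.20 = 0.631.
(b) Fraction as HOCl = 1 / (1 + 0.631) = 0.6131.
(b) OCl⁻ = (1 − 0.6131) × 7.09 ppm = 2.743 ppm.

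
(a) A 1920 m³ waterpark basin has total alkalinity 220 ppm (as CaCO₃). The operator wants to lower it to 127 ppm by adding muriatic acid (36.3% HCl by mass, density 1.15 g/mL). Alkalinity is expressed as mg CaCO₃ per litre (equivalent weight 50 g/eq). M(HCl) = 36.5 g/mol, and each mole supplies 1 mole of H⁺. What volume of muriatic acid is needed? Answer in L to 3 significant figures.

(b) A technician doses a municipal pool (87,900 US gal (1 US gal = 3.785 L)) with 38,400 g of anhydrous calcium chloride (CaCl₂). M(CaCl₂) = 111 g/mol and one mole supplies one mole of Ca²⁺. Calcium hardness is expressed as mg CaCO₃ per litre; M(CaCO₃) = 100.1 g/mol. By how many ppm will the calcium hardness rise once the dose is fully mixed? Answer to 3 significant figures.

(a) Volume: 1920 m³ = 1,920,000 L.
(a) Alkalinity to neutralize: (220 − 127) = 93 mg/L as CaCO₃ × 1,920,000 L = 178,600 g as CaCO₃.
(a) Equivalents of H⁺ required: 178,600 ÷ 50 g/eq = 3571 eq = 3571 mol HCl.
(a) Mass of HCl: 3571 × 36.5 = 130,300 g.
(a) Mass of 36.3% solution: 130,300 / 0.363 = 359,100 g.
(a) Volume: 359,100 g ÷ 1.15 g/mL = 312,300 mL.

(b) Volume: 87,900 US gal × 3.785 L/gal = 332,702 L.
(b) Moles of Ca²⁺: 38,400 g ÷ 111 g/mol = 345.9 mol.
(b) As CaCO₃: 345.9 mol × 100.1 g/mol = 34,630 g.
(b) Rise: 34,630 g / 332,702 L × 1000 = 104.1 mg/L.

(a) 312 L; (b) 104 ppm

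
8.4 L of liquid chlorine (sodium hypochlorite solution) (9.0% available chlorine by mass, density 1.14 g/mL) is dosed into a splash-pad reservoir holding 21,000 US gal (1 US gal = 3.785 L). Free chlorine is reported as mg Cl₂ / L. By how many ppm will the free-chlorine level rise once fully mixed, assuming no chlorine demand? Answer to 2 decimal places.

10.84 ppm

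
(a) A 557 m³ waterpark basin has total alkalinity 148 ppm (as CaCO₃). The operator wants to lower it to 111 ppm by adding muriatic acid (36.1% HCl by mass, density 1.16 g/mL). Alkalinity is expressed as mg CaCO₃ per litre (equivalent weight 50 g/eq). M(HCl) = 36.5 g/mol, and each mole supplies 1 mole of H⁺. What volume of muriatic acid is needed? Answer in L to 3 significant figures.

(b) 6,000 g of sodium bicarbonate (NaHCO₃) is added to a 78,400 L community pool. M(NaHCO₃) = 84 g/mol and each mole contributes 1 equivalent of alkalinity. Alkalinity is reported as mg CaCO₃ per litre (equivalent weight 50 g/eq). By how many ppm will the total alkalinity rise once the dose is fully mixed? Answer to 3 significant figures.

(a) Volume: 557 m³ = 557,000 L.
(a) Alkalinity to neutralize: (148 − 111) = 37 mg/L as CaCO₃ × 557,000 L = 20,610 g as CaCO₃.
(a) Equivalents of H⁺ required: 20,610 ÷ 50 g/eq = 412.2 eq = 412.2 mol HCl.
(a) Mass of HCl: 412.2 × 36.5 = 15,040 g.
(a) Mass of 36.1% solution: 15,040 / 0.361 = 41,670 g.
(a) Volume: 41,670 g ÷ 1.16 g/mL = 35,930 mL.

(b) Moles of NaHCO₃: 6,000 g ÷ 84 g/mol = 71.43 mol → 71.43 eq of alkalinity.
(b) As CaCO₃: 71.43 eq × 50 g/eq = 3571 g.
(b) Rise: 3571 g / 78,400 L × 1000 = 45.55 mg/L.

(a) 35.9 L; (b) 45.6 ppm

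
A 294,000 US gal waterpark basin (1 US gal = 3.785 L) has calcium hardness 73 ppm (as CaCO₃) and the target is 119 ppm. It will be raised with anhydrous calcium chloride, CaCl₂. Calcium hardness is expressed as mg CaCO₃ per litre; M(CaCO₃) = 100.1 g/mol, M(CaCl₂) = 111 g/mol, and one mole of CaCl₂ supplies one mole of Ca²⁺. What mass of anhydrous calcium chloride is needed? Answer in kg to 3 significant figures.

56.8 kg

Volume: 294,000 US gal × 3.785 L/gal = 1,112,790 L.
Hardness to add: (119 − 73) = 46 mg/L as CaCO₃ × 1,112,790 L = 51,190 g as CaCO₃.
Moles of Ca²⁺ (1 mol Ca²⁺ ≡ 1 mol CaCO₃): 51,190 / 100.1 g/mol = 511.4 mol.
Mass of CaCl₂: 511.4 × 111 = 56,760 g.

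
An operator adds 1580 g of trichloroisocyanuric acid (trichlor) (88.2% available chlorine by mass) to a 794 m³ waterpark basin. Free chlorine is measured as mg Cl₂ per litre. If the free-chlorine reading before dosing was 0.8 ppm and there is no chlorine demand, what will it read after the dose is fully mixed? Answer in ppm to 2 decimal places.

Volume: 794 m³ = 794,000 L.
Available chlorine delivered: 1580 g × 0.882 = 1394 g as Cl₂.
Concentration rise: 1394 g / 794,000 L = 1.755 mg/L = 1.76 ppm.
Final FC: 0.8 + 1.76 = 2.56 ppm.

2.56 ppm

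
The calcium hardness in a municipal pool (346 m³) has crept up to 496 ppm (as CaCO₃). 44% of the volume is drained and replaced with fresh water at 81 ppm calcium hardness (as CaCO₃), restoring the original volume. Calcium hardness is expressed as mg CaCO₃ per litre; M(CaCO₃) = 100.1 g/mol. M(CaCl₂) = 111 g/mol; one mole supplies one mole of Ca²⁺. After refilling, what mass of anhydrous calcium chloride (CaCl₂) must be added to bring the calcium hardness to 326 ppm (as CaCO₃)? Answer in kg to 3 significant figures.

4.83 kg

Volume: 346 m³ = 346,000 L.
After draining 44% and refilling: 496 × 0.56 + 81 × 0.44 = 313.4 ppm.
Deficit to target: 326 − 313.4 = 12.6 mg/L.
As CaCO₃: 12.6 mg/L × 346,000 L = 4360 g; ÷ 100.1 = 43.55 mol Ca²⁺.
Mass: 43.55 × 111 = 4834 g.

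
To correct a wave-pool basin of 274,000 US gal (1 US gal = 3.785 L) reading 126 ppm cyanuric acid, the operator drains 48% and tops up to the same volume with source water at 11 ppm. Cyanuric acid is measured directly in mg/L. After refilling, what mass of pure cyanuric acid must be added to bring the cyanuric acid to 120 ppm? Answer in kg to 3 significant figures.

Volume: 274,000 US gal × 3.785 L/gal = 1,037,090 L.
After draining 48% and refilling: 126 × 0.52 + 11 × 0.48 = 70.8 ppm.
Deficit to target: 120 − 70.8 = 49.2 mg/L.
Mass: 49.2 mg/L × 1,037,090 L = 51,020 g cyanuric acid.

51.0 kg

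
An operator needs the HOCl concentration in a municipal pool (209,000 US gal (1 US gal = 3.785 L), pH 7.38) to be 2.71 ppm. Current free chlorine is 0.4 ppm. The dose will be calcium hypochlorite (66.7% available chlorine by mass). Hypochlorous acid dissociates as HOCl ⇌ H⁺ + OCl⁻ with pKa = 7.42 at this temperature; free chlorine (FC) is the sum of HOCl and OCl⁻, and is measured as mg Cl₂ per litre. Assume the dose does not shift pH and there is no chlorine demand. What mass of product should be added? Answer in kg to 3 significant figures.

Volume: 209,000 US gal × 3.785 L/gal = 791,065 L.
[OCl⁻]/[HOCl] = 10^(pH − pKa) = 10^(7.38 − 7.42) = 0.912; fraction as HOCl = 1/(1 + 0.912) = 0.523.
Free chlorine required for 2.71 ppm HOCl: 2.71 / 0.523 = 5.182 ppm.
FC to add: 5.182 − 0.4 = 4.782 mg/L as Cl₂.
Cl₂ equivalent: 4.782 mg/L × 791,065 L = 3783 g.
Product at 66.7% available Cl: 3783 / 0.667 = 5671 g.

5.67 kg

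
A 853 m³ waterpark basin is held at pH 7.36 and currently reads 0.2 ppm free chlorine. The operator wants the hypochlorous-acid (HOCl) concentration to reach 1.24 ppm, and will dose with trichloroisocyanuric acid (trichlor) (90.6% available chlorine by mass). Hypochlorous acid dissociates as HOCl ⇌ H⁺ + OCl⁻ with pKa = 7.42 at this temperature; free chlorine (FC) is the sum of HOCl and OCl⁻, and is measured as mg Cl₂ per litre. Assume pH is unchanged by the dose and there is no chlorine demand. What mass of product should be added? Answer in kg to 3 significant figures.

2.00 kg

Volume: 853 m³ = 853,000 L.
[OCl⁻]/[HOCl] = 10^(pH − pKa) = 10^(7.36 − 7.42) = 0.871; fraction as HOCl = 1/(1 + 0.871) = 0.5345.
Free chlorine required for 1.24 ppm HOCl: 1.24 / 0.5345 = 2.32 ppm.
FC to add: 2.32 − 0.2 = 2.12 mg/L as Cl₂.
Cl₂ equivalent: 2.12 mg/L × 853,000 L = 1808 g.
Product at 90.6% available Cl: 1808 / 0.906 = 1996 g.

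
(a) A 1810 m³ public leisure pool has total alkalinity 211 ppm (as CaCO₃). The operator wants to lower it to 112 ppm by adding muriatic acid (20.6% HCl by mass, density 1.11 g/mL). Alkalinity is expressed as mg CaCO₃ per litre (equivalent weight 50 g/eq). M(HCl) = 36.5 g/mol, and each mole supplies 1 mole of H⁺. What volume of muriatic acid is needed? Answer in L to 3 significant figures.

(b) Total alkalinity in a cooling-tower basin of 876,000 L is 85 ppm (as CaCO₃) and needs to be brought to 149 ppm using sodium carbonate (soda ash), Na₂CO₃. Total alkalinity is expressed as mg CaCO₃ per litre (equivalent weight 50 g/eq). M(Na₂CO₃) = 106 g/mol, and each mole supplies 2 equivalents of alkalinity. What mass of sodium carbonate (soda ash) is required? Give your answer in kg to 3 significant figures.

(a) Volume: 1810 m³ = 1,810,000 L.
(a) Alkalinity to neutralize: (211 − 112) = 99 mg/L as CaCO₃ × 1,810,000 L = 179,200 g as CaCO₃.
(a) Equivalents of H⁺ required: 179,200 ÷ 50 g/eq = 3584 eq = 3584 mol HCl.
(a) Mass of HCl: 3584 × 36.5 = 130,800 g.
(a) Mass of 20.6% solution: 130,800 / 0.206 = 635,000 g.
(a) Volume: 635,000 g ÷ 1.11 g/mL = 572,100 mL.

(b) Alkalinity to add: (149 − 85) = 64 mg/L as CaCO₃ × 876,000 L = 56,060 g as CaCO₃.
(b) Equivalents: 56,060 g ÷ 50 g/eq = 1121 eq.
(b) Each mole of Na₂CO₃ supplies 2 eq, so 1121 / 2 = 560.6 mol.
(b) Mass: 560.6 mol × 106 g/mol = 59,430 g.

(a) 572 L; (b) 59.4 kg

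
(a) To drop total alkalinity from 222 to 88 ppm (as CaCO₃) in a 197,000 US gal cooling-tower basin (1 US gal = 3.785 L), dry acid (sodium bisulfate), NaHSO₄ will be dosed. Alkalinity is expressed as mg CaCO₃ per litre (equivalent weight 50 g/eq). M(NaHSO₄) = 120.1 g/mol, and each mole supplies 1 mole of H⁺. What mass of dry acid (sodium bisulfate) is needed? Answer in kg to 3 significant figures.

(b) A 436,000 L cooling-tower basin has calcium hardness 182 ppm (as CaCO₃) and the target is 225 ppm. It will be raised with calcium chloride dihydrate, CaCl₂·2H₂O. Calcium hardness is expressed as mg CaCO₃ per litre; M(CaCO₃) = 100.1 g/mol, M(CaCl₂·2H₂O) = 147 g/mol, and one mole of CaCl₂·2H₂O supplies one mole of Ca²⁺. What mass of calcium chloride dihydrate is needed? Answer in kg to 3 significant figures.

(a) 240 kg; (b) 27.5 kg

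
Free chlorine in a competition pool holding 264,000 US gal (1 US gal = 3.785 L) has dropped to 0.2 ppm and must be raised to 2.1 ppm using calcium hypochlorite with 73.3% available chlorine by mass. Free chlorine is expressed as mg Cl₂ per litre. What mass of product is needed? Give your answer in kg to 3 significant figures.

2.59 kg

Volume: 264,000 US gal × 3.785 L/gal = 999,240 L.
Chlorine deficit: 2.1 − 0.2 = 1.9 ppm = 1.9 mg/L as Cl₂.
Cl₂ equivalent needed: 1.9 mg/L × 999,240 L = 1,899,000 mg = 1899 g.
Product at 73.3% available chlorine: 1899 / 0.733 = 2590 g.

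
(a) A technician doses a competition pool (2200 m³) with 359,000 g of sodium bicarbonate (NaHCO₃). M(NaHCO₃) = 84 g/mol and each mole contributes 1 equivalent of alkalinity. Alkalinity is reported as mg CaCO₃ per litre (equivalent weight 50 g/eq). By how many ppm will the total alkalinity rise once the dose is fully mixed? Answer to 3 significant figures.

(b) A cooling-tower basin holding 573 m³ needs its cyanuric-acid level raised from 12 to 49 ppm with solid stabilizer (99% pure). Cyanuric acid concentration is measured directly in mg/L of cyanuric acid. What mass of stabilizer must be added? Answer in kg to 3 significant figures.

(a) 97.1 ppm; (b) 21.4 kg

(a) Volume: 2200 m³ = 2,200,000 L.
(a) Moles of NaHCO₃: 359,000 g ÷ 84 g/mol = 4274 mol → 4274 eq of alkalinity.
(a) As CaCO₃: 4274 eq × 50 g/eq = 213,700 g.
(a) Rise: 213,700 g / 2,200,000 L × 1000 = 97.13 mg/L.

(b) Volume: 573 m³ = 573,000 L.
(b) CYA to add: (49 − 12) = 37 mg/L × 573,000 L = 21,200 g cyanuric acid.
(b) At 99% purity: 21,200 / 0.99 = 21,420 g product.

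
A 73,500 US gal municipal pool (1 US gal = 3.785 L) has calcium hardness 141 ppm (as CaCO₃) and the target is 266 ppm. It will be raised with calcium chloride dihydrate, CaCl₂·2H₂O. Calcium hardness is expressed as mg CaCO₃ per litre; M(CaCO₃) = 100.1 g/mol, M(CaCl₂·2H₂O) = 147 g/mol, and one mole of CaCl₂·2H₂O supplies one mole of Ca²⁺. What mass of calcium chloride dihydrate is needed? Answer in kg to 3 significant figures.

51.1 kg

Volume: 73,500 US gal × 3.785 L/gal = 278,198 L.
Hardness to add: (266 − 141) = 125 mg/L as CaCO₃ × 278,198 L = 34,770 g as CaCO₃.
Moles of Ca²⁺ (1 mol Ca²⁺ ≡ 1 mol CaCO₃): 34,770 / 100.1 g/mol = 347.4 mol.
Mass of CaCl₂·2H₂O: 347.4 × 147 = 51,070 g.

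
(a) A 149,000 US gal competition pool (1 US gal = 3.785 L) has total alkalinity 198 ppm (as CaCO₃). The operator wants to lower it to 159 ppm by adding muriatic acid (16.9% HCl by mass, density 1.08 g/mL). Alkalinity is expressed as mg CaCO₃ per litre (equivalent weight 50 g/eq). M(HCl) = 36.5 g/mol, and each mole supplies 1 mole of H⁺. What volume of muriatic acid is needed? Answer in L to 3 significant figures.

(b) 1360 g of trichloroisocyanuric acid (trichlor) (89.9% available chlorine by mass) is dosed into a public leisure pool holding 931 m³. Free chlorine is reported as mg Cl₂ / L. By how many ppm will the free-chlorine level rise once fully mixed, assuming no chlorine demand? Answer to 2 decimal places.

(a) Volume: 149,000 US gal × 3.785 L/gal = 563,965 L.
(a) Alkalinity to neutralize: (198 − 159) = 39 mg/L as CaCO₃ × 563,965 L = 21,990 g as CaCO₃.
(a) Equivalents of H⁺ required: 21,990 ÷ 50 g/eq = 439.9 eq = 439.9 mol HCl.
(a) Mass of HCl: 439.9 × 36.5 = 16,060 g.
(a) Mass of 16.9% solution: 16,060 / 0.169 = 95,010 g.
(a) Volume: 95,010 g ÷ 1.08 g/mL = 87,970 mL.

(b) Volume: 931 m³ = 931,000 L.
(b) Available chlorine delivered: 1360 g × 0.899 = 1223 g as Cl₂.
(b) Concentration rise: 1223 g / 931,000 L = 1.313 mg/L = 1.31 ppm.

(a) 88.0 L; (b) 1.31 ppm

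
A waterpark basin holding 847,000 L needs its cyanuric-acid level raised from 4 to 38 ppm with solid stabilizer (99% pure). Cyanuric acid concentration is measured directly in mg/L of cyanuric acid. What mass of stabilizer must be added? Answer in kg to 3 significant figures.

CYA to add: (38 − 4) = 34 mg/L × 847,000 L = 28,800 g cyanuric acid.
At 99% purity: 28,800 / 0.99 = 29,090 g product.

29.1 kg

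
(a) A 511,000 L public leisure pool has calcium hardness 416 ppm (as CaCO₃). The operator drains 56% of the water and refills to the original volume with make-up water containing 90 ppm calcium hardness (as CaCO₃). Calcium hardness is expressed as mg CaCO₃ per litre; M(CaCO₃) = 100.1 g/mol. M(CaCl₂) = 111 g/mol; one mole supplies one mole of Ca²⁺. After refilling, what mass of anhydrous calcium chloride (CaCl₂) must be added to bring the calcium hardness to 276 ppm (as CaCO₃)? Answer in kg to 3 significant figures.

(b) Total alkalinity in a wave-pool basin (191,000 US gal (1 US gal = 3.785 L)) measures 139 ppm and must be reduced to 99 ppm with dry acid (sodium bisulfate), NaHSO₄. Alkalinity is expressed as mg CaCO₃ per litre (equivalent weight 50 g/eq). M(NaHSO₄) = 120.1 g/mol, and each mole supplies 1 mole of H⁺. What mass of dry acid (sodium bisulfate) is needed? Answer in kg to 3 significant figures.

(a) 24.1 kg; (b) 69.5 kg

(a) After draining 56% and refilling: 416 × 0.44 + 90 × 0.56 = 233.44 ppm.
(a) Deficit to target: 276 − 233.44 = 42.56 mg/L.
(a) As CaCO₃: 42.56 mg/L × 511,000 L = 21,750 g; ÷ 100.1 = 217.3 mol Ca²⁺.
(a) Mass: 217.3 × 111 = 24,120 g.

(b) Volume: 191,000 US gal × 3.785 L/gal = 722,935 L.
(b) Alkalinity to neutralize: (139 − 99) = 40 mg/L as CaCO₃ × 722,935 L = 28,920 g as CaCO₃.
(b) Equivalents of H⁺ required: 28,920 ÷ 50 g/eq = 578.3 eq = 578.3 mol NaHSO₄.
(b) Mass of NaHSO₄: 578.3 × 120.1 = 69,460 g.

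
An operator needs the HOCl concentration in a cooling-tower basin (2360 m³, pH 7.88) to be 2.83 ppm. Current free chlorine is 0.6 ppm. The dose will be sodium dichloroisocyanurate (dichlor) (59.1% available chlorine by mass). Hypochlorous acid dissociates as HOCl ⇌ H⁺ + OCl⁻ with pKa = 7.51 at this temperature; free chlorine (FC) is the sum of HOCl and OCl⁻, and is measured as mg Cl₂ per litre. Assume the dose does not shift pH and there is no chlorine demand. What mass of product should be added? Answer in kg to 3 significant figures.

Volume: 2360 m³ = 2,360,000 L.
[OCl⁻]/[HOCl] = 10^(pH − pKa) = 10^(7.88 − 7.51) = 2.344; fraction as HOCl = 1/(1 + 2.344) = 0.299.
Free chlorine required for 2.83 ppm HOCl: 2.83 / 0.299 = 9.464 ppm.
FC to add: 9.464 − 0.6 = 8.864 mg/L as Cl₂.
Cl₂ equivalent: 8.864 mg/L × 2,360,000 L = 20,920 g.
Product at 59.1% available Cl: 20,920 / 0.591 = 35,400 g.

35.4 kg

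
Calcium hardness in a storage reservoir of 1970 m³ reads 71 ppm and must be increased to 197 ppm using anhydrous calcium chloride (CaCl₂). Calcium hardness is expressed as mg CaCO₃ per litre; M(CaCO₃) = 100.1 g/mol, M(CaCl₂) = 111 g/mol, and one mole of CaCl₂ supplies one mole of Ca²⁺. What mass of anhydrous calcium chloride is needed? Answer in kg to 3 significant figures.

275 kg

Volume: 1970 m³ = 1,970,000 L.
Hardness to add: (197 − 71) = 126 mg/L as CaCO₃ × 1,970,000 L = 248,200 g as CaCO₃.
Moles of Ca²⁺ (1 mol Ca²⁺ ≡ 1 mol CaCO₃): 248,200 / 100.1 g/mol = 2480 mol.
Mass of CaCl₂: 2480 × 111 = 275,200 g.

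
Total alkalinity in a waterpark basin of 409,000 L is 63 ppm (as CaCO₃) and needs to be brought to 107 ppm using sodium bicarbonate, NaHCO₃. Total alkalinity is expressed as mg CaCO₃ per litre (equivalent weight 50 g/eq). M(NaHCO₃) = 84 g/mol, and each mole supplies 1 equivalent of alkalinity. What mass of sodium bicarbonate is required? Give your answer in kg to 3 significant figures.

30.2 kg

Alkalinity to add: (107 − 63) = 44 mg/L as CaCO₃ × 409,000 L = 18,000 g as CaCO₃.
Equivalents: 18,000 g ÷ 50 g/eq = 359.9 eq.
NaHCO₃ supplies 1 eq per mole → 359.9 mol.
Mass: 359.9 mol × 84 g/mol = 30,230 g.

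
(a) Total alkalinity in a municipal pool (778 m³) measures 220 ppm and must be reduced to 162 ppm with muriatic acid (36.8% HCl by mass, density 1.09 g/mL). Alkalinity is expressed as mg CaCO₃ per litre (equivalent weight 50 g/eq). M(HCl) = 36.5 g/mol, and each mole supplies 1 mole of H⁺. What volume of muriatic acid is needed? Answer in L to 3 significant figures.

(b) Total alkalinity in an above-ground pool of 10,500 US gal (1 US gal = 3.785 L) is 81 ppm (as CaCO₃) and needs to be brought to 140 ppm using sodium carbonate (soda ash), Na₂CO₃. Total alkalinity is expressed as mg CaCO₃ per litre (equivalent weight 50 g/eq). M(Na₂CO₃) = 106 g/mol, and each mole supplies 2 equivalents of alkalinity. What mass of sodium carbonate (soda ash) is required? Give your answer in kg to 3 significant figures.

(a) Volume: 778 m³ = 778,000 L.
(a) Alkalinity to neutralize: (220 − 162) = 58 mg/L as CaCO₃ × 778,000 L = 45,120 g as CaCO₃.
(a) Equivalents of H⁺ required: 45,120 ÷ 50 g/eq = 902.5 eq = 902.5 mol HCl.
(a) Mass of HCl: 902.5 × 36.5 = 32,940 g.
(a) Mass of 36.8% solution: 32,940 / 0.368 = 89,510 g.
(a) Volume: 89,510 g ÷ 1.09 g/mL = 82,120 mL.

(b) Volume: 10,500 US gal × 3.785 L/gal = 39,742 L.
(b) Alkalinity to add: (140 − 81) = 59 mg/L as CaCO₃ × 39,742 L = 2345 g as CaCO₃.
(b) Equivalents: 2345 g ÷ 50 g/eq = 46.9 eq.
(b) Each mole of Na₂CO₃ supplies 2 eq, so 46.9 / 2 = 23.45 mol.
(b) Mass: 23.45 mol × 106 g/mol = 2485 g.

(a) 82.1 L; (b) 2.49 kg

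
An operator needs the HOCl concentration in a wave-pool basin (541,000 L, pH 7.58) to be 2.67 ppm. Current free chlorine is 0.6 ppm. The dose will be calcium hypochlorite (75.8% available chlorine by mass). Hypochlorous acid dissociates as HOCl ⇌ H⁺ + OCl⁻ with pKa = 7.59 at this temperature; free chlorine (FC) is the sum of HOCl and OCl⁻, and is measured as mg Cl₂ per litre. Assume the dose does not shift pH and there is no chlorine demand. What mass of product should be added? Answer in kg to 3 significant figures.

[OCl⁻]/[HOCl] = 10^(pH − pKa) = 10^(7.58 − 7.59) = 0.9772; fraction as HOCl = 1/(1 + 0.9772) = 0.5058.
Free chlorine required for 2.67 ppm HOCl: 2.67 / 0.5058 = 5.279 ppm.
FC to add: 5.279 − 0.6 = 4.679 mg/L as Cl₂.
Cl₂ equivalent: 4.679 mg/L × 541,000 L = 2531 g.
Product at 75.8% available Cl: 2531 / 0.758 = 3340 g.

3.34 kg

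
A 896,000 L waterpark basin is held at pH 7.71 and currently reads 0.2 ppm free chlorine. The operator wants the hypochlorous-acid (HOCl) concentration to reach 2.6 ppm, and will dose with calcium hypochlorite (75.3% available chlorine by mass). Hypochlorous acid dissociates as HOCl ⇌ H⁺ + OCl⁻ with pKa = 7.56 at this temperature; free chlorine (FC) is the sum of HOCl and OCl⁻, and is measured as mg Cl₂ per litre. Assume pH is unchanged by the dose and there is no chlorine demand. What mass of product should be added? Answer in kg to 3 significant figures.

[OCl⁻]/[HOCl] = 10^(pH − pKa) = 10^(7.71 − 7.56) = 1.413; fraction as HOCl = 1/(1 + 1.413) = 0.4145.
Free chlorine required for 2.6 ppm HOCl: 2.6 / 0.4145 = 6.273 ppm.
FC to add: 6.273 − 0.2 = 6.073 mg/L as Cl₂.
Cl₂ equivalent: 6.073 mg/L × 896,000 L = 5441 g.
Product at 75.3% available Cl: 5441 / 0.753 = 7226 g.

7.23 kg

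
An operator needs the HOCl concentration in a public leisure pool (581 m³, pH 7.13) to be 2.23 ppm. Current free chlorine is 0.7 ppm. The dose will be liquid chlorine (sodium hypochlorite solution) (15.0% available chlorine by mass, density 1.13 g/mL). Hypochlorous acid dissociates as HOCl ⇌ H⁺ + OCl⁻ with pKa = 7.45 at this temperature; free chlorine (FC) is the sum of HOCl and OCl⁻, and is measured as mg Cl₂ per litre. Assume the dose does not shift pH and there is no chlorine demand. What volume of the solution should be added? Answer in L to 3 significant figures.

Volume: 581 m³ = 581,000 L.
[OCl⁻]/[HOCl] = 10^(pH − pKa) = 10^(7.13 − 7.45) = 0.4786; fraction as HOCl = 1/(1 + 0.4786) = 0.6763.
Free chlorine required for 2.23 ppm HOCl: 2.23 / 0.6763 = 3.297 ppm.
FC to add: 3.297 − 0.7 = 2.597 mg/L as Cl₂.
Cl₂ equivalent: 2.597 mg/L × 581,000 L = 1509 g.
Product at 15.0% available Cl: 1509 / 0.15 = 10,060 g.
Volume: 10,060 g ÷ 1.13 g/mL = 8903 mL.

8.90 L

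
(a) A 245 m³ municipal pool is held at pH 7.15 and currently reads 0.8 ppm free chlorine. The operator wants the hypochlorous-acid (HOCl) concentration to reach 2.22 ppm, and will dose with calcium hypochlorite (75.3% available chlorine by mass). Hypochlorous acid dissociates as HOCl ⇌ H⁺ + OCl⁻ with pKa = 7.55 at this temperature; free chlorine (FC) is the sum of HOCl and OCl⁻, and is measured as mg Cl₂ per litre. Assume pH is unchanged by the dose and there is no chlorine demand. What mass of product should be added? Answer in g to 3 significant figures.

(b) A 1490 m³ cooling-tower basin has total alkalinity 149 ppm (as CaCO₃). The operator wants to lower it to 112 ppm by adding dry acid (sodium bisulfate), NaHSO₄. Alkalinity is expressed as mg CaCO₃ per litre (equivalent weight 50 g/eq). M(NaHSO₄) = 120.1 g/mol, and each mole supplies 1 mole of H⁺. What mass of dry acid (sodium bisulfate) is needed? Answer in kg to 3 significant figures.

(a) 750 g; (b) 132 kg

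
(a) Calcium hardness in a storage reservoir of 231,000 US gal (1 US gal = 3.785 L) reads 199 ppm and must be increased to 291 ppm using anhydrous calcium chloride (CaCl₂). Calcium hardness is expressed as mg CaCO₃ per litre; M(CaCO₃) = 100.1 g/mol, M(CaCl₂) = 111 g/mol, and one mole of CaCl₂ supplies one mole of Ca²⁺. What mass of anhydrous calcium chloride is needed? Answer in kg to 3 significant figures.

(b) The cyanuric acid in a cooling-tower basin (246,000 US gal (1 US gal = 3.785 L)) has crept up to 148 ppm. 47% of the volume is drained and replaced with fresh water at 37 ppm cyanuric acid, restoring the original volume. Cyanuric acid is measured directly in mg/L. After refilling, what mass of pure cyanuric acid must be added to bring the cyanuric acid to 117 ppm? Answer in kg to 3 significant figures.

(a) Volume: 231,000 US gal × 3.785 L/gal = 874,335 L.
(a) Hardness to add: (291 − 199) = 92 mg/L as CaCO₃ × 874,335 L = 80,440 g as CaCO₃.
(a) Moles of Ca²⁺ (1 mol Ca²⁺ ≡ 1 mol CaCO₃): 80,440 / 100.1 g/mol = 803.6 mol.
(a) Mass of CaCl₂: 803.6 × 111 = 89,200 g.

(b) Volume: 246,000 US gal × 3.785 L/gal = 931,110 L.
(b) After draining 47% and refilling: 148 × 0.53 + 37 × 0.47 = 95.83 ppm.
(b) Deficit to target: 117 − 95.83 = 21.17 mg/L.
(b) Mass: 21.17 mg/L × 931,110 L = 19,710 g cyanuric acid.

(a) 89.2 kg; (b) 19.7 kg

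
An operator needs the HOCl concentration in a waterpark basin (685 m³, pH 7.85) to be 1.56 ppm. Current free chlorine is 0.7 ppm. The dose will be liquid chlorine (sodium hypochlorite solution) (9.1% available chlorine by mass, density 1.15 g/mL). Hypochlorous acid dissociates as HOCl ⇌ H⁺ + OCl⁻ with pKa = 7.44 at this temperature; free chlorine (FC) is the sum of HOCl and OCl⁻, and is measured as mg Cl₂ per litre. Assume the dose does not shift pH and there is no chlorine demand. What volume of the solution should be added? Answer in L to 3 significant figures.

Volume: 685 m³ = 685,000 L.
[OCl⁻]/[HOCl] = 10^(pH − pKa) = 10^(7.85 − 7.44) = 2.57; fraction as HOCl = 1/(1 + 2.57) = 0.2801.
Free chlorine required for 1.56 ppm HOCl: 1.56 / 0.2801 = 5.57 ppm.
FC to add: 5.57 − 0.7 = 4.87 mg/L as Cl₂.
Cl₂ equivalent: 4.87 mg/L × 685,000 L = 3336 g.
Product at 9.1% available Cl: 3336 / 0.091 = 36,660 g.
Volume: 36,660 g ÷ 1.15 g/mL = 31,880 mL.

31.9 L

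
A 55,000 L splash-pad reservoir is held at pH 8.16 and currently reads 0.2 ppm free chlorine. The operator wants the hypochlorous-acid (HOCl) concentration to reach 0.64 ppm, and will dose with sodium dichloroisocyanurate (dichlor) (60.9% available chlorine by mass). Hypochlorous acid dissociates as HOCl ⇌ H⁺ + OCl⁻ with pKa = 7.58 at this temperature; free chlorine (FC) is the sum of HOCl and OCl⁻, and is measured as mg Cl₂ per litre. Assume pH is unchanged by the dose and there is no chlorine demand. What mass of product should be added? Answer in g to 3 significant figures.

259 g

[OCl⁻]/[HOCl] = 10^(pH − pKa) = 10^(8.16 − 7.58) = 3.802; fraction as HOCl = 1/(1 + 3.802) = 0.2083.
Free chlorine required for 0.64 ppm HOCl: 0.64 / 0.2083 = 3.073 ppm.
FC to add: 3.073 − 0.2 = 2.873 mg/L as Cl₂.
Cl₂ equivalent: 2.873 mg/L × 55,000 L = 158 g.
Product at 60.9% available Cl: 158 / 0.609 = 259.5 g.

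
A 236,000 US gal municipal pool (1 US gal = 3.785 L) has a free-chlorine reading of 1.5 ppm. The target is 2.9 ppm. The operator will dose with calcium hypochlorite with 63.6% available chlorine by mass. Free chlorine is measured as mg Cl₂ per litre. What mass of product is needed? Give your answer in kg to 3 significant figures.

Volume: 236,000 US gal × 3.785 L/gal = 893,260 L.
Chlorine deficit: 2.9 − 1.5 = 1.4 ppm = 1.4 mg/L as Cl₂.
Cl₂ equivalent needed: 1.4 mg/L × 893,260 L = 1,251,000 mg = 1251 g.
Product at 63.6% available chlorine: 1251 / 0.636 = 1966 g.

1.97 kg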